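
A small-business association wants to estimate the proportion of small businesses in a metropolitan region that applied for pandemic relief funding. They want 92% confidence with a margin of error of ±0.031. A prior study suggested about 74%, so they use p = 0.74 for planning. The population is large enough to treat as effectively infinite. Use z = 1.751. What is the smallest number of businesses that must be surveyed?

614

With p = 0.74, p(1−p) = 0.1924.
n = z²·p(1−p)/E² = 1.751² × 0.1924 / 0.031² = 3.0660 × 0.1924 / 0.000961 ≈ 613.84.
Rounding up gives n = 614.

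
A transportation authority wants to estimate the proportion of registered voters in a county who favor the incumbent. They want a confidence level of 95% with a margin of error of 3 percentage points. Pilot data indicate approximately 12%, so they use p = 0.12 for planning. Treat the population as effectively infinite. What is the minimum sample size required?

For 95% confidence, z = 1.96.
With p = 0.12, p(1−p) = 0.1056.
n = z²·p(1−p)/E² = 1.96² × 0.1056 / 0.030² = 3.8416 × 0.1056 / 0.000900 ≈ 450.75.
Rounding up gives n = 451.

451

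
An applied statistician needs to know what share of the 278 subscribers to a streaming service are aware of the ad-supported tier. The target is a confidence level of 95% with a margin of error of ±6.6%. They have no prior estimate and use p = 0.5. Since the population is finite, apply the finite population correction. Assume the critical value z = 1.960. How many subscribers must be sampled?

124

Unadjusted: n₀ = 1.960² × 0.50 × 0.50 / 0.066² ≈ 220.48, so n₀ = 221.
Finite population correction with N = 278: n = n₀ / (1 + (n₀−1)/N) = 221 / (1 + 220/278) = 221 / 1.7914 ≈ 123.37.
Rounding up, n = 124.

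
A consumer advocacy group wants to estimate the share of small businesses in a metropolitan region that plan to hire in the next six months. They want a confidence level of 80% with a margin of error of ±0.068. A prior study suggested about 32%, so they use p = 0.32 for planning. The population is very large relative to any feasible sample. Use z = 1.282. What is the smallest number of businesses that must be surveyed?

With p = 0.32, p(1−p) = 0.2176.
n = z²·p(1−p)/E² = 1.282² × 0.2176 / 0.068² = 1.6435 × 0.2176 / 0.004624 ≈ 77.34.
Rounding up gives n = 78.

78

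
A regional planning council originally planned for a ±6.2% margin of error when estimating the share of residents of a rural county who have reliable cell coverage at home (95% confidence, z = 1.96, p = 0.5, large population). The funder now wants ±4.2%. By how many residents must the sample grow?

295

At ±6.2%: n = 1.96² × 0.2500 / 0.062² ≈ 249.84 → 250.
At ±4.2%: n = 1.96² × 0.2500 / 0.042² ≈ 544.44 → 545.
Additional respondents: 545 − 250 = 295.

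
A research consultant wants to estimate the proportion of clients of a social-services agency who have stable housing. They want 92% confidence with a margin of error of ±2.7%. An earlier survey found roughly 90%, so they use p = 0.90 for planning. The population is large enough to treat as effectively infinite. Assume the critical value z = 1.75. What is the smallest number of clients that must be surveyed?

379

With p = 0.90, p(1−p) = 0.0900.
n = z²·p(1−p)/E² = 1.75² × 0.0900 / 0.027² = 3.0625 × 0.0900 / 0.000729 ≈ 378.09.
Rounding up gives n = 379.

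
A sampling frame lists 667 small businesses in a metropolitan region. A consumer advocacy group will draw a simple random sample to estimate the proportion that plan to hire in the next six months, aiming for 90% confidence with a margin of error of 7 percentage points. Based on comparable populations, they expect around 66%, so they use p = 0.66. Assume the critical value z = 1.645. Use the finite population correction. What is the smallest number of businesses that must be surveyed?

105

Unadjusted: n₀ = 1.645² × 0.66 × 0.34 / 0.070² ≈ 123.92, so n₀ = 124.
Finite population correction with N = 667: n = n₀ / (1 + (n₀−1)/N) = 124 / (1 + 123/667) = 124 / 1.1844 ≈ 104.69.
Rounding up, n = 105.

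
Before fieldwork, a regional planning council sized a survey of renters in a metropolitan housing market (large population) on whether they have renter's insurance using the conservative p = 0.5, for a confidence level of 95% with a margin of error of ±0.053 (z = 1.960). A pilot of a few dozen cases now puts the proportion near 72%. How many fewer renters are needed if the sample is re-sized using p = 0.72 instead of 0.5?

66

Conservative (p = 0.5): n = 1.960² × 0.25 / 0.053² ≈ 341.90 → 342.
Using p = 0.72: p(1−p) = 0.2016, so n = 1.960² × 0.2016 / 0.053² ≈ 275.71 → 276.
Reduction: 342 − 276 = 66.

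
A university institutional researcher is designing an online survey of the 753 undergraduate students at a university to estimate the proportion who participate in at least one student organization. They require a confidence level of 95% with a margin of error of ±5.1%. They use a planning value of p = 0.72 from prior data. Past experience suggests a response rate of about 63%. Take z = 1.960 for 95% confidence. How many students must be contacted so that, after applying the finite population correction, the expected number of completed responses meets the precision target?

Completed interviews needed (unadjusted): n₀ = 1.960² × 0.2016 / 0.051² ≈ 297.76 → 298.
FPC for N = 753: n = 298 / (1 + 297/753) = 298 / 1.3944 ≈ 213.71 → 214.
At a 63% response rate, contacts needed = 214 / 0.63 ≈ 339.68 → 340.

340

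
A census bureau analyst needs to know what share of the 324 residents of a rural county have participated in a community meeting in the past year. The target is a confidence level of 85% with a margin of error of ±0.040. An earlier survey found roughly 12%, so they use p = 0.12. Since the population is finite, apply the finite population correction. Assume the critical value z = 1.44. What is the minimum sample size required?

97

Unadjusted: n₀ = 1.44² × 0.12 × 0.88 / 0.040² ≈ 136.86, so n₀ = 137.
Finite population correction with N = 324: n = n₀ / (1 + (n₀−1)/N) = 137 / (1 + 136/324) = 137 / 1.4198 ≈ 96.50.
Rounding up, n = 97.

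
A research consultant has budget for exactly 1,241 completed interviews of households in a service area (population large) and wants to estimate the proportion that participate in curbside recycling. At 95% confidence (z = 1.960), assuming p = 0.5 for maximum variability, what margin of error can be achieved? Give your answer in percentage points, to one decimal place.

SE(p̂) = √[p(1−p)/n] = √[0.2500/1241] = 0.01419.
E = z × SE = 1.960 × 0.01419 = 0.02782, or 2.8 percentage points.

2.8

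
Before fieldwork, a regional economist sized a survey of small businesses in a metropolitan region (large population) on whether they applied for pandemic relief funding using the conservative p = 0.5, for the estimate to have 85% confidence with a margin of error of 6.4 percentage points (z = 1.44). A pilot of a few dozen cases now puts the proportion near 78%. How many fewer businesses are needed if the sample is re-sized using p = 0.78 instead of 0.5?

Conservative (p = 0.5): n = 1.44² × 0.25 / 0.064² ≈ 126.56 → 127.
Using p = 0.78: p(1−p) = 0.1716, so n = 1.44² × 0.1716 / 0.064² ≈ 86.87 → 87.
Reduction: 127 − 87 = 40.

40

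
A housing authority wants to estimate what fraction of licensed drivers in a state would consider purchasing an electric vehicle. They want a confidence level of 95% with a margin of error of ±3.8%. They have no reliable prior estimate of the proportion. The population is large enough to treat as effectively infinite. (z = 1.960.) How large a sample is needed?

666

With no prior estimate, use p = 0.5, giving p(1−p) = 0.25.
n = z²·p(1−p)/E² = 1.960² × 0.2500 / 0.038² = 3.8416 × 0.2500 / 0.001444 ≈ 665.10.
Rounding up gives n = 666.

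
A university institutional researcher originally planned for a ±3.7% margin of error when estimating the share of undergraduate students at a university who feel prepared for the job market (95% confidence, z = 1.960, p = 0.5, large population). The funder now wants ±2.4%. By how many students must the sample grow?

966

At ±3.7%: n = 1.960² × 0.2500 / 0.037² ≈ 701.53 → 702.
At ±2.4%: n = 1.960² × 0.2500 / 0.024² ≈ 1667.36 → 1668.
Additional respondents: 1668 − 702 = 966.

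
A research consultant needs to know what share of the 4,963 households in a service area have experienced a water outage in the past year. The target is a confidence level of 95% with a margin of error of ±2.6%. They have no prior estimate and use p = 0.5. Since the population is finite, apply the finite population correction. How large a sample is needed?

1105

For 95% confidence, z = 1.96.
Unadjusted: n₀ = 1.96² × 0.50 × 0.50 / 0.026² ≈ 1420.71, so n₀ = 1421.
Finite population correction with N = 4,963: n = n₀ / (1 + (n₀−1)/N) = 1421 / (1 + 1420/4963) = 1421 / 1.2861 ≈ 1104.88.
Rounding up, n = 1105.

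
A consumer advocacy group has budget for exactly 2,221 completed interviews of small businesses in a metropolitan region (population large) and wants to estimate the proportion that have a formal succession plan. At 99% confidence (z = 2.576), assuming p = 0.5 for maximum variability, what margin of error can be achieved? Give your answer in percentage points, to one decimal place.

SE(p̂) = √[p(1−p)/n] = √[0.2500/2221] = 0.01061.
E = z × SE = 2.576 × 0.01061 = 0.02733, or 2.7 percentage points.

2.7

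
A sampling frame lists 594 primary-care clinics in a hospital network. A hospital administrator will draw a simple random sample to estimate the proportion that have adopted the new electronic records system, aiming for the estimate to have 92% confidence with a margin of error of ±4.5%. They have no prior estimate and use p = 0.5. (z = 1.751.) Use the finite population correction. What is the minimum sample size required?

232

Unadjusted: n₀ = 1.751² × 0.50 × 0.50 / 0.045² ≈ 378.52, so n₀ = 379.
Finite population correction with N = 594: n = n₀ / (1 + (n₀−1)/N) = 379 / (1 + 378/594) = 379 / 1.6364 ≈ 231.61.
Rounding up, n = 232.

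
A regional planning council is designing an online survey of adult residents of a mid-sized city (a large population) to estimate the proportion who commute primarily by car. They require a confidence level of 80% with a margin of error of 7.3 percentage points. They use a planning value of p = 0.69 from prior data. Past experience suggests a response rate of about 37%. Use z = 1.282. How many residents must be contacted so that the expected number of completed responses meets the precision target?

179

Completed interviews needed: n₀ = 1.282² × 0.2139 / 0.073² ≈ 65.97 → 66.
At a 37% response rate, contacts needed = 66 / 0.37 ≈ 178.38 → 179.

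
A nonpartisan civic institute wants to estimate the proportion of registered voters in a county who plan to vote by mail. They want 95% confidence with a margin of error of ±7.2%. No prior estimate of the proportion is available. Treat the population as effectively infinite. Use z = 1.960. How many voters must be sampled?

With no prior estimate, use p = 0.5, giving p(1−p) = 0.25.
n = z²·p(1−p)/E² = 1.960² × 0.2500 / 0.072² = 3.8416 × 0.2500 / 0.005184 ≈ 185.26.
Rounding up gives n = 186.

186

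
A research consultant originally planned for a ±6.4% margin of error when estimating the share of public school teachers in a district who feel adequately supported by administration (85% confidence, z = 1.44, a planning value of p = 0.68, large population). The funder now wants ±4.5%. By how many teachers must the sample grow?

At ±6.4%: n = 1.44² × 0.2176 / 0.064² ≈ 110.16 → 111.
At ±4.5%: n = 1.44² × 0.2176 / 0.045² ≈ 222.82 → 223.
Additional respondents: 223 − 111 = 112.

112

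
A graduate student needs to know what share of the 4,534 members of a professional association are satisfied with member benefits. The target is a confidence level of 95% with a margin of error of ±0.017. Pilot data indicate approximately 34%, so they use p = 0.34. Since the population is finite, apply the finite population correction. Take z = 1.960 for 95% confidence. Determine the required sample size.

Unadjusted: n₀ = 1.960² × 0.34 × 0.66 / 0.017² ≈ 2982.89, so n₀ = 2983.
Finite population correction with N = 4,534: n = n₀ / (1 + (n₀−1)/N) = 2983 / (1 + 2982/4534) = 2983 / 1.6577 ≈ 1799.48.
Rounding up, n = 1800.

1800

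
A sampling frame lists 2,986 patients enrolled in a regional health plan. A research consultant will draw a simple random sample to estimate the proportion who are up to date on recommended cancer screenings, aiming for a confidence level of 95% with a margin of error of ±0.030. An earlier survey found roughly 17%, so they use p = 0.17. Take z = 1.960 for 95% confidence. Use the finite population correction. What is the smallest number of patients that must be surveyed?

Unadjusted: n₀ = 1.960² × 0.17 × 0.83 / 0.030² ≈ 602.28, so n₀ = 603.
Finite population correction with N = 2,986: n = n₀ / (1 + (n₀−1)/N) = 603 / (1 + 602/2986) = 603 / 1.2016 ≈ 501.83.
Rounding up, n = 502.

502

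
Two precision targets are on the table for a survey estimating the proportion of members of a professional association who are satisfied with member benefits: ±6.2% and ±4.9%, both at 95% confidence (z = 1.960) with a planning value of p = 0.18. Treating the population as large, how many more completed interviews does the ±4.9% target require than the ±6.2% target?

At ±6.2%: n = 1.960² × 0.1476 / 0.062² ≈ 147.51 → 148.
At ±4.9%: n = 1.960² × 0.1476 / 0.049² ≈ 236.16 → 237.
Additional respondents: 237 − 148 = 89.

89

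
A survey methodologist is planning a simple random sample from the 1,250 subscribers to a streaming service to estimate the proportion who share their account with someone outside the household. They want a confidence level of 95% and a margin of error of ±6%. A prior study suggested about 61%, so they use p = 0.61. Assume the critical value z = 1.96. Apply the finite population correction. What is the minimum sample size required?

212

Unadjusted: n₀ = 1.96² × 0.61 × 0.39 / 0.060² ≈ 253.87, so n₀ = 254.
Finite population correction with N = 1,250: n = n₀ / (1 + (n₀−1)/N) = 254 / (1 + 253/1250) = 254 / 1.2024 ≈ 211.24.
Rounding up, n = 212.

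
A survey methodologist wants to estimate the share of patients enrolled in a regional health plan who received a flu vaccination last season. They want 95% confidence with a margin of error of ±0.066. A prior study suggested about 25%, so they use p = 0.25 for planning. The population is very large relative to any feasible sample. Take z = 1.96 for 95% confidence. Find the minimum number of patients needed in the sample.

With p = 0.25, p(1−p) = 0.1875.
n = z²·p(1−p)/E² = 1.96² × 0.1875 / 0.066² = 3.8416 × 0.1875 / 0.004356 ≈ 165.36.
Rounding up gives n = 166.

166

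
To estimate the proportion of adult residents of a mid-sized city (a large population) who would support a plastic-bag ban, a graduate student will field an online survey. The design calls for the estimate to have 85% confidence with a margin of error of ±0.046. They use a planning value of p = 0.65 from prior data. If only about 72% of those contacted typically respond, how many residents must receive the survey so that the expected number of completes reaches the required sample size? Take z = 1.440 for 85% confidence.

Completed interviews needed: n₀ = 1.440² × 0.2275 / 0.046² ≈ 222.94 → 223.
At a 72% response rate, contacts needed = 223 / 0.72 ≈ 309.72 → 310.

310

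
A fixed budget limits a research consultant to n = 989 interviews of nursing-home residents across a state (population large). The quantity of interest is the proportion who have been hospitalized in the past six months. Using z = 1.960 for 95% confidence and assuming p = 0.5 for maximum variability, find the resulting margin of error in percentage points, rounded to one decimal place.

SE(p̂) = √[p(1−p)/n] = √[0.2500/989] = 0.01590.
E = z × SE = 1.960 × 0.01590 = 0.03116, or 3.1 percentage points.

3.1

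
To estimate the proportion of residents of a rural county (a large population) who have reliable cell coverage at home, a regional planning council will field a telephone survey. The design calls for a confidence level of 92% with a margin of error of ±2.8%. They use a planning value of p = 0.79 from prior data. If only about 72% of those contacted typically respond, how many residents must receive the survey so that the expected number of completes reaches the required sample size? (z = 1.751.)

Completed interviews needed: n₀ = 1.751² × 0.1659 / 0.028² ≈ 648.79 → 649.
At a 72% response rate, contacts needed = 649 / 0.72 ≈ 901.39 → 902.

902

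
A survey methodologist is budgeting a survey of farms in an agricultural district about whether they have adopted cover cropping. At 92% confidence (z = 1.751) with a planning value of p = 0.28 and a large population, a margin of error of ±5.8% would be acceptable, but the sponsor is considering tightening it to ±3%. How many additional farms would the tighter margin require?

503

At ±5.8%: n = 1.751² × 0.2016 / 0.058² ≈ 183.74 → 184.
At ±3%: n = 1.751² × 0.2016 / 0.030² ≈ 686.78 → 687.
Additional respondents: 687 − 184 = 503.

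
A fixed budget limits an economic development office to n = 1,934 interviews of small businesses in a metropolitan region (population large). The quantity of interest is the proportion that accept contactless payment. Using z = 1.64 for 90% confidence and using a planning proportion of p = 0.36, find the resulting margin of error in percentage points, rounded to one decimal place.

SE(p̂) = √[p(1−p)/n] = √[0.2304/1934] = 0.01091.
E = z × SE = 1.64 × 0.01091 = 0.01790, or 1.8 percentage points.

1.8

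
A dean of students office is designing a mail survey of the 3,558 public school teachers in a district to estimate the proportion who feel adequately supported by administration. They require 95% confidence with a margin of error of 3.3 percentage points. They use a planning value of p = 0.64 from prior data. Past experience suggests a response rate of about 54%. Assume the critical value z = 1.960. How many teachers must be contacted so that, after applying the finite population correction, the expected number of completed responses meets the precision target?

Completed interviews needed (unadjusted): n₀ = 1.960² × 0.2304 / 0.033² ≈ 812.77 → 813.
FPC for N = 3,558: n = 813 / (1 + 812/3558) = 813 / 1.2282 ≈ 661.93 → 662.
At a 54% response rate, contacts needed = 662 / 0.54 ≈ 1225.93 → 1226.

1226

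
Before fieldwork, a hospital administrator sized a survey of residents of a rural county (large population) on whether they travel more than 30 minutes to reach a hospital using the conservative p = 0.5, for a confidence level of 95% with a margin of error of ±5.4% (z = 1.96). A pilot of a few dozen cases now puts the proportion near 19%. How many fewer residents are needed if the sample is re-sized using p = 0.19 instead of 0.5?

127

Conservative (p = 0.5): n = 1.96² × 0.25 / 0.054² ≈ 329.36 → 330.
Using p = 0.19: p(1−p) = 0.1539, so n = 1.96² × 0.1539 / 0.054² ≈ 202.75 → 203.
Reduction: 330 − 203 = 127.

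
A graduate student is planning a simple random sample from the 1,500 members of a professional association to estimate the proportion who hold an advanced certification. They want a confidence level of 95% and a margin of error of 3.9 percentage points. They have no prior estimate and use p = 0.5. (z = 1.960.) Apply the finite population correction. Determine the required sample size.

445

Unadjusted: n₀ = 1.960² × 0.50 × 0.50 / 0.039² ≈ 631.43, so n₀ = 632.
Finite population correction with N = 1,500: n = n₀ / (1 + (n₀−1)/N) = 632 / (1 + 631/1500) = 632 / 1.4207 ≈ 444.86.
Rounding up, n = 445.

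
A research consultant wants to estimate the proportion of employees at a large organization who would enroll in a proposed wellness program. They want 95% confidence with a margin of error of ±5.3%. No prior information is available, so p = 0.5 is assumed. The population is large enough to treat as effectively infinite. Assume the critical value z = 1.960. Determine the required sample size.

With p = 0.5, p(1−p) = 0.25.
n = z²·p(1−p)/E² = 1.960² × 0.2500 / 0.053² = 3.8416 × 0.2500 / 0.002809 ≈ 341.90.
Rounding up gives n = 342.

342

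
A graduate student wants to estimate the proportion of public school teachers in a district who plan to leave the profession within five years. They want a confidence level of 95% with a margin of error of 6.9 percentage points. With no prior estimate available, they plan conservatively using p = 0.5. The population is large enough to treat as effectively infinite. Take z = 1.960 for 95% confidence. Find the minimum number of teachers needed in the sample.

202

With p = 0.5, p(1−p) = 0.25.
n = z²·p(1−p)/E² = 1.960² × 0.2500 / 0.069² = 3.8416 × 0.2500 / 0.004761 ≈ 201.72.
Rounding up gives n = 202.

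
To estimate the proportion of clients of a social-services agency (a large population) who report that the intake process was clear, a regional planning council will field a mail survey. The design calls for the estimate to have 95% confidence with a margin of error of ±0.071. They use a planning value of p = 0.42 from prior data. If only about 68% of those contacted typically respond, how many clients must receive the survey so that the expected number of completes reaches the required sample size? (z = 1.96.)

Completed interviews needed: n₀ = 1.96² × 0.2436 / 0.071² ≈ 185.64 → 186.
At a 68% response rate, contacts needed = 186 / 0.68 ≈ 273.53 → 274.

274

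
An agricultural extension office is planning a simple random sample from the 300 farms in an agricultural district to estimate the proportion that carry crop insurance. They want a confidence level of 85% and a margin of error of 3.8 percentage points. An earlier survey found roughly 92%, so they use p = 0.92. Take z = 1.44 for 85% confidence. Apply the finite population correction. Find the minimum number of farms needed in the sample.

79

Unadjusted: n₀ = 1.44² × 0.92 × 0.08 / 0.038² ≈ 105.69, so n₀ = 106.
Finite population correction with N = 300: n = n₀ / (1 + (n₀−1)/N) = 106 / (1 + 105/300) = 106 / 1.3500 ≈ 78.52.
Rounding up, n = 79.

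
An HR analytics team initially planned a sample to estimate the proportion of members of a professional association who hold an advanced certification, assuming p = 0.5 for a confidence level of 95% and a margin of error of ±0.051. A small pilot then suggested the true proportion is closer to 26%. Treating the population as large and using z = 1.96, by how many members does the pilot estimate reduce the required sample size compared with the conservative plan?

Conservative (p = 0.5): n = 1.96² × 0.25 / 0.051² ≈ 369.24 → 370.
Using p = 0.26: p(1−p) = 0.1924, so n = 1.96² × 0.1924 / 0.051² ≈ 284.17 → 285.
Reduction: 370 − 285 = 85.

85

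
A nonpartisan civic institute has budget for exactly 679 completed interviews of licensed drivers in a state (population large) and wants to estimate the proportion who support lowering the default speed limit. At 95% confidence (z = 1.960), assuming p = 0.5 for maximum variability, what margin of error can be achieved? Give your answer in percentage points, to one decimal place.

SE(p̂) = √[p(1−p)/n] = √[0.2500/679] = 0.01919.
E = z × SE = 1.960 × 0.01919 = 0.03761, or 3.8 percentage points.

3.8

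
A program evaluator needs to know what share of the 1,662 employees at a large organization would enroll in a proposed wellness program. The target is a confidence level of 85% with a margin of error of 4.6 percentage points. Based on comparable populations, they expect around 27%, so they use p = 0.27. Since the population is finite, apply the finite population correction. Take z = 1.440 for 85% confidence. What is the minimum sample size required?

174

Unadjusted: n₀ = 1.440² × 0.27 × 0.73 / 0.046² ≈ 193.15, so n₀ = 194.
Finite population correction with N = 1,662: n = n₀ / (1 + (n₀−1)/N) = 194 / (1 + 193/1662) = 194 / 1.1161 ≈ 173.82.
Rounding up, n = 174.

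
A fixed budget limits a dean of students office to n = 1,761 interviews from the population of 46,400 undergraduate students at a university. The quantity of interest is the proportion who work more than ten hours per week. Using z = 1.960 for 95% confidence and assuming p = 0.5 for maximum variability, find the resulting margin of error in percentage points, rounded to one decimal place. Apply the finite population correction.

Finite-population factor: (N−n)/(N−1) = (46400−1761)/(46400−1) = 0.9621.
SE(p̂) = √[p(1−p)/n · (N−n)/(N−1)] = √[0.2500/1761 × 0.9621] = 0.01169.
E = z × SE = 1.960 × 0.01169 = 0.02291 ≈ 2.3 percentage points.

2.3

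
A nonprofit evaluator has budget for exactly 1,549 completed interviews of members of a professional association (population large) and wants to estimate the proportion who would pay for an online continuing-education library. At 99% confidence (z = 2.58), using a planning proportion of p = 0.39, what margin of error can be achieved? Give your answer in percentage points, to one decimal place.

SE(p̂) = √[p(1−p)/n] = √[0.2379/1549] = 0.01239.
E = z × SE = 2.58 × 0.01239 = 0.03197, or 3.2 percentage points.

3.2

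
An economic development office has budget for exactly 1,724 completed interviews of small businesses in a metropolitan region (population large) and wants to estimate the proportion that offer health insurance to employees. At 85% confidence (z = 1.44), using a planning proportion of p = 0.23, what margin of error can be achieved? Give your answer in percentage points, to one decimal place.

1.5

SE(p̂) = √[p(1−p)/n] = √[0.1771/1724] = 0.01014.
E = z × SE = 1.44 × 0.01014 = 0.01459, or 1.5 percentage points.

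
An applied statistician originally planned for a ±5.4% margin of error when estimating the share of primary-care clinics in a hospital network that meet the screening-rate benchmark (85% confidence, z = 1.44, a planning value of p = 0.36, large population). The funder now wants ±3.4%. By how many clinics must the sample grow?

250

At ±5.4%: n = 1.44² × 0.2304 / 0.054² ≈ 163.84 → 164.
At ±3.4%: n = 1.44² × 0.2304 / 0.034² ≈ 413.28 → 414.
Additional respondents: 414 − 164 = 250.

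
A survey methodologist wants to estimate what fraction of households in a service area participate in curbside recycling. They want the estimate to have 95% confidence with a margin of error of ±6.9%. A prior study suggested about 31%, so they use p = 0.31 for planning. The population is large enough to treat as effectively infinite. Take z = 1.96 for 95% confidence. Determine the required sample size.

With p = 0.31, p(1−p) = 0.2139.
n = z²·p(1−p)/E² = 1.96² × 0.2139 / 0.069² = 3.8416 × 0.2139 / 0.004761 ≈ 172.59.
Rounding up gives n = 173.

173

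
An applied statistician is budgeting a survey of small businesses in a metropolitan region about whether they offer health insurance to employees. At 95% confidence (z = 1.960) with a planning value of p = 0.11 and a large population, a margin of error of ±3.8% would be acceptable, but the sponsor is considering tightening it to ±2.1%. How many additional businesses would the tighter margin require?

At ±3.8%: n = 1.960² × 0.0979 / 0.038² ≈ 260.45 → 261.
At ±2.1%: n = 1.960² × 0.0979 / 0.021² ≈ 852.82 → 853.
Additional respondents: 853 − 261 = 592.

592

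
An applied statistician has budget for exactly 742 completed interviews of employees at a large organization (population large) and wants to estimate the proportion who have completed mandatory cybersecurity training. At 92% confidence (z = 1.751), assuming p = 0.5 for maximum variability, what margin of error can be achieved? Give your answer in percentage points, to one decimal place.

3.2

SE(p̂) = √[p(1−p)/n] = √[0.2500/742] = 0.01836.
E = z × SE = 1.751 × 0.01836 = 0.03214, or 3.2 percentage points.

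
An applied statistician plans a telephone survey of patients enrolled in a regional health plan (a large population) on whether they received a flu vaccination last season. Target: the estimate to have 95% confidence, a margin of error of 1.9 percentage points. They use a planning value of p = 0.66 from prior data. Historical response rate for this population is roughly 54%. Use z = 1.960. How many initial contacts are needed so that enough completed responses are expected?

Completed interviews needed: n₀ = 1.960² × 0.2244 / 0.019² ≈ 2387.96 → 2388.
At a 54% response rate, contacts needed = 2388 / 0.54 ≈ 4422.22 → 4423.

4423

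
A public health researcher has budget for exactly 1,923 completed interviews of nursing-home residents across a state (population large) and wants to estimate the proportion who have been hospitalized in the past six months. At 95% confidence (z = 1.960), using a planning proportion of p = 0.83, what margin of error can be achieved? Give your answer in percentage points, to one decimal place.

1.7

SE(p̂) = √[p(1−p)/n] = √[0.1411/1923] = 0.00857.
E = z × SE = 1.960 × 0.00857 = 0.01679, or 1.7 percentage points.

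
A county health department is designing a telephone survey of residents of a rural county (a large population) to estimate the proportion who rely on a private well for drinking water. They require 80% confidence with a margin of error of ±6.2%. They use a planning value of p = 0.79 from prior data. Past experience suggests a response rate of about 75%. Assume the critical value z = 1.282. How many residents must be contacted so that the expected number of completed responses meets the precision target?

95

Completed interviews needed: n₀ = 1.282² × 0.1659 / 0.062² ≈ 70.93 → 71.
At a 75% response rate, contacts needed = 71 / 0.75 ≈ 94.67 → 95.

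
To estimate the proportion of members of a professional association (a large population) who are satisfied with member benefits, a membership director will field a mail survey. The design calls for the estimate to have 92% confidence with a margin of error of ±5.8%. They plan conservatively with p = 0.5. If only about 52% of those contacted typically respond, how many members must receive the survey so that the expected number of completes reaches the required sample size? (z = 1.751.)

Completed interviews needed: n₀ = 1.751² × 0.2500 / 0.058² ≈ 227.85 → 228.
At a 52% response rate, contacts needed = 228 / 0.52 ≈ 438.46 → 439.

439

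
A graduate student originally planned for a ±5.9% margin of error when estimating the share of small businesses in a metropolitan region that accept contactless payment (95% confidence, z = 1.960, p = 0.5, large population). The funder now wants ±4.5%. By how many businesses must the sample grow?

199

At ±5.9%: n = 1.960² × 0.2500 / 0.059² ≈ 275.90 → 276.
At ±4.5%: n = 1.960² × 0.2500 / 0.045² ≈ 474.27 → 475.
Additional respondents: 475 − 276 = 199.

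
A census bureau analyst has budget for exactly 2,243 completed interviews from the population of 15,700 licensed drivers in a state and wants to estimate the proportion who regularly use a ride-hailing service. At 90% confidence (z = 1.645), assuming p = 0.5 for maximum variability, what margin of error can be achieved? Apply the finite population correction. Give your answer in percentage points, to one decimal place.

Finite-population factor: (N−n)/(N−1) = (15700−2243)/(15700−1) = 0.8572.
SE(p̂) = √[p(1−p)/n · (N−n)/(N−1)] = √[0.2500/2243 × 0.8572] = 0.00977.
E = z × SE = 1.645 × 0.00977 = 0.01608 ≈ 1.6 percentage points.

1.6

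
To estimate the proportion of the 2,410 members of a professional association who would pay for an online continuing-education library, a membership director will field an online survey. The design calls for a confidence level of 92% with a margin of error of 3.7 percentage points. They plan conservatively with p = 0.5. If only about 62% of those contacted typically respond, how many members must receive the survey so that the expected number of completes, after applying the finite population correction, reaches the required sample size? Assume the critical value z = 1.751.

734

Completed interviews needed (unadjusted): n₀ = 1.751² × 0.2500 / 0.037² ≈ 559.90 → 560.
FPC for N = 2,410: n = 560 / (1 + 559/2410) = 560 / 1.2320 ≈ 454.56 → 455.
At a 62% response rate, contacts needed = 455 / 0.62 ≈ 733.87 → 734.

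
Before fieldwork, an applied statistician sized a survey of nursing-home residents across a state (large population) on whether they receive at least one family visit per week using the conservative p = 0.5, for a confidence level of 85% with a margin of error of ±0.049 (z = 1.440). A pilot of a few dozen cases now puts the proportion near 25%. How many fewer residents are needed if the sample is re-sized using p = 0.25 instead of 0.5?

54

Conservative (p = 0.5): n = 1.440² × 0.25 / 0.049² ≈ 215.91 → 216.
Using p = 0.25: p(1−p) = 0.1875, so n = 1.440² × 0.1875 / 0.049² ≈ 161.93 → 162.
Reduction: 216 − 162 = 54.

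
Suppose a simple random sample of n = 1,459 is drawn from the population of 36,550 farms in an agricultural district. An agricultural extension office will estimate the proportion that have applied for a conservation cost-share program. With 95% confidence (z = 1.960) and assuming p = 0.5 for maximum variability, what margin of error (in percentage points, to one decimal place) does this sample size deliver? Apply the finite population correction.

Finite-population factor: (N−n)/(N−1) = (36550−1459)/(36550−1) = 0.9601.
SE(p̂) = √[p(1−p)/n · (N−n)/(N−1)] = √[0.2500/1459 × 0.9601] = 0.01283.
E = z × SE = 1.960 × 0.01283 = 0.02514 ≈ 2.5 percentage points.

2.5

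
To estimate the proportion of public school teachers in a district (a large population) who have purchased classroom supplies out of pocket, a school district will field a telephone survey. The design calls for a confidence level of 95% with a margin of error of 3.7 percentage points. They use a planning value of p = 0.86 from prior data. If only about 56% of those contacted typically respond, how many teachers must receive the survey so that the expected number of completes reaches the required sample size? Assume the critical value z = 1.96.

604

Completed interviews needed: n₀ = 1.96² × 0.1204 / 0.037² ≈ 337.86 → 338.
At a 56% response rate, contacts needed = 338 / 0.56 ≈ 603.57 → 604.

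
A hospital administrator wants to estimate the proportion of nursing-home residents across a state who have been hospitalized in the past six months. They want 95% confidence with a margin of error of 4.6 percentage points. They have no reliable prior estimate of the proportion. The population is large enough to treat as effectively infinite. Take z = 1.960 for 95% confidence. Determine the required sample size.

With no prior estimate, use p = 0.5, giving p(1−p) = 0.25.
n = z²·p(1−p)/E² = 1.960² × 0.2500 / 0.046² = 3.8416 × 0.2500 / 0.002116 ≈ 453.88.
Rounding up gives n = 454.

454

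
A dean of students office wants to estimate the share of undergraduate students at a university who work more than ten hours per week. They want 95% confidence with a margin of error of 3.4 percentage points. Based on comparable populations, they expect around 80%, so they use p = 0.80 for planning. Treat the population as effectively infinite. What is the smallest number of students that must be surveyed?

For 95% confidence, z = 1.960.
With p = 0.80, p(1−p) = 0.1600.
n = z²·p(1−p)/E² = 1.960² × 0.1600 / 0.034² = 3.8416 × 0.1600 / 0.001156 ≈ 531.71.
Rounding up gives n = 532.

532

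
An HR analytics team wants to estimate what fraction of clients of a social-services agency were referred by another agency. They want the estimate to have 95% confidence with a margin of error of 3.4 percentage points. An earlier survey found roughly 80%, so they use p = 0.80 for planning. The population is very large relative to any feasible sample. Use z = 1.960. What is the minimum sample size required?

532

With p = 0.80, p(1−p) = 0.1600.
n = z²·p(1−p)/E² = 1.960² × 0.1600 / 0.034² = 3.8416 × 0.1600 / 0.001156 ≈ 531.71.
Rounding up gives n = 532.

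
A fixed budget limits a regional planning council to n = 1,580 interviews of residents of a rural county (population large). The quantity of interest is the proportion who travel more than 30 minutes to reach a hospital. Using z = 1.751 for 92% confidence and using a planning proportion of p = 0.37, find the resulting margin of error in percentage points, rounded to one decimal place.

SE(p̂) = √[p(1−p)/n] = √[0.2331/1580] = 0.01215.
E = z × SE = 1.751 × 0.01215 = 0.02127, or 2.1 percentage points.

2.1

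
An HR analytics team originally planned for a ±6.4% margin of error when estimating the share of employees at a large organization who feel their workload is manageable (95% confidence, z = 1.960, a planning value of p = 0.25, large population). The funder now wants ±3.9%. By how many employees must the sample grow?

At ±6.4%: n = 1.960² × 0.1875 / 0.064² ≈ 175.85 → 176.
At ±3.9%: n = 1.960² × 0.1875 / 0.039² ≈ 473.57 → 474.
Additional respondents: 474 − 176 = 298.

298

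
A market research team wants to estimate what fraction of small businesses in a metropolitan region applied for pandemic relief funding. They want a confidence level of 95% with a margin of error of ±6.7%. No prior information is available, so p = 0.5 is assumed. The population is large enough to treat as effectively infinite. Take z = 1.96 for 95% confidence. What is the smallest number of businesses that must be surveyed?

214

With p = 0.5, p(1−p) = 0.25.
n = z²·p(1−p)/E² = 1.96² × 0.2500 / 0.067² = 3.8416 × 0.2500 / 0.004489 ≈ 213.95.
Rounding up gives n = 214.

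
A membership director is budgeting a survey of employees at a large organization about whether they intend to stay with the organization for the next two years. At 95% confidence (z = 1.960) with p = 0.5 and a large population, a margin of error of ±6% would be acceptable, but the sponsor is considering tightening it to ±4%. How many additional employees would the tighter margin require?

At ±6%: n = 1.960² × 0.2500 / 0.060² ≈ 266.78 → 267.
At ±4%: n = 1.960² × 0.2500 / 0.040² ≈ 600.25 → 601.
Additional respondents: 601 − 267 = 334.

334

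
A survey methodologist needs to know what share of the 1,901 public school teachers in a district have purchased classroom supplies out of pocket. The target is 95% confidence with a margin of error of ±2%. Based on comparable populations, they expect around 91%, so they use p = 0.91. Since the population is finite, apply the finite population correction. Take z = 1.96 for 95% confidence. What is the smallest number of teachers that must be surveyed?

557

Unadjusted: n₀ = 1.96² × 0.91 × 0.09 / 0.020² ≈ 786.57, so n₀ = 787.
Finite population correction with N = 1,901: n = n₀ / (1 + (n₀−1)/N) = 787 / (1 + 786/1901) = 787 / 1.4135 ≈ 556.79.
Rounding up, n = 557.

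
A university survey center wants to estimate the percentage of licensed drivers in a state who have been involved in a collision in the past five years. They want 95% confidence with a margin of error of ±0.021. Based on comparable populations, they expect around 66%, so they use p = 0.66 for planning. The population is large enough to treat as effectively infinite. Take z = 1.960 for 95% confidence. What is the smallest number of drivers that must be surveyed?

With p = 0.66, p(1−p) = 0.2244.
n = z²·p(1−p)/E² = 1.960² × 0.2244 / 0.021² = 3.8416 × 0.2244 / 0.000441 ≈ 1954.77.
Rounding up gives n = 1955.

1955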